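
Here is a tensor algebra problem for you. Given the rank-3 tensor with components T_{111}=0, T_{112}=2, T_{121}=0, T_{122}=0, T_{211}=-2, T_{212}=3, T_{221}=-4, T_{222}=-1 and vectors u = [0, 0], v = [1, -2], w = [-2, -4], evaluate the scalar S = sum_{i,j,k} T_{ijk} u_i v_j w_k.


S = sum over i,j,k of T_{ijk} u_i v_j w_k. Expanding all 8 terms:
T_{111}*u_1*v_1*w_1 = 0*0*1*-2 = 0  (running total: 0)
T_{112}*u_1*v_1*w_2 = 2*0*1*-4 = 0  (running total: 0)
T_{121}*u_1*v_2*w_1 = 0*0*-2*-2 = 0  (running total: 0)
T_{122}*u_1*v_2*w_2 = 0*0*-2*-4 = 0  (running total: 0)
T_{211}*u_2*v_1*w_1 = -2*0*1*-2 = 0  (running total: 0)
T_{212}*u_2*v_1*w_2 = 3*0*1*-4 = 0  (running total: 0)
T_{221}*u_2*v_2*w_1 = -4*0*-2*-2 = 0  (running total: 0)
T_{222}*u_2*v_2*w_2 = -1*0*-2*-4 = 0  (running total: 0)
S = 0

0


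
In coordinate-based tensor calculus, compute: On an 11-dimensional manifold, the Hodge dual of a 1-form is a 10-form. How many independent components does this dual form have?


The Hodge dual of a p-form on an n-dimensional manifold is an (n-p)-form.
n = 11, p = 1, so dual degree = 11 - 1 = 10
The number of components is C(n, n-p) = C(11, 10) = 11

11


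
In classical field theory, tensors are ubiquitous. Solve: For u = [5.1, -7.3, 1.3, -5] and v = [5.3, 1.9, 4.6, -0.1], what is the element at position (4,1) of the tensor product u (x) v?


The outer product entry T_{ij} = u_i * v_j.
We need i=4, j=1.
u_4 = -5, v_1 = 5.3
T_{4,1} = -5 * 5.3 = -26.5

-26.5


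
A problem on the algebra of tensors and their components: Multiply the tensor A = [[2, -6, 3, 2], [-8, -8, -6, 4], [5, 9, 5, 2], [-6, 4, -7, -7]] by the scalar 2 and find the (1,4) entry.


Scalar multiplication: (cA)_{ij} = c * A_{ij}.
c = 2
A_{14} = 2
(cA)_{14} = 2 * 2 = 4

4


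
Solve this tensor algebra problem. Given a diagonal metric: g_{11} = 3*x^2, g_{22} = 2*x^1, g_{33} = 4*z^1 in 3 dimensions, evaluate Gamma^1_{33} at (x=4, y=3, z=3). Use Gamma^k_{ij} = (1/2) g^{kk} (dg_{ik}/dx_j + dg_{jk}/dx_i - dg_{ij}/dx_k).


For a diagonal metric, Gamma^k_{ij} = (1/2) g^{kk} (dg_{ik}/dx_j + dg_{jk}/dx_i - dg_{ij}/dx_k).
The metric is diagonal, so g_{ab} = 0 for a != b.
At the given point: g_{11} = 48, g_{22} = 8, g_{33} = 12
g^{11} = 1/48
dg_{31}/dx_3 = 0 (off-diagonal)
dg_{31}/dx_3 = 0 (off-diagonal)
dg_{33}/dx_1 = dg_{33}/dx_1 = 0
Numerator = 0 + 0 - 0 = 0
Gamma^1_{33} = 0 / (2 * 48) = 0

0


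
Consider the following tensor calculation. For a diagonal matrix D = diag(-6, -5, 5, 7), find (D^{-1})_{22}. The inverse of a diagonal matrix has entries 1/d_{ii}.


For a diagonal matrix, the inverse has entries (D^{-1})_{ii} = 1/d_{ii}.
The diagonal entries are: d_{11} = -6, d_{22} = -5, d_{33} = 5, d_{44} = 7
We need (D^{-1})_{22} = 1/d_{22} = 1/-5 = -1/5

-1/5


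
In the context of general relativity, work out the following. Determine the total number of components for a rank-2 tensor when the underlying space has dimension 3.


The number of components of a rank-r tensor in d dimensions is d^r.
Here d = 3 and r = 2.
3^2 = 9

9


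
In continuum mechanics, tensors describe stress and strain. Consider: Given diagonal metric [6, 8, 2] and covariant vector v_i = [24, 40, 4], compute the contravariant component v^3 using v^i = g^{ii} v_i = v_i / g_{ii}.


To raise an index with a diagonal metric: v^i = v_i / g_{ii}.
For index 3: v_3 = 4, g_{33} = 2
v^3 = 4 / 2 = 2

2


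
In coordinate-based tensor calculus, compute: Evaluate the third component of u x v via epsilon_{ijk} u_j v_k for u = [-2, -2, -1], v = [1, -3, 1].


(u x v)_3 = sum_{j,k} epsilon_{3jk} u_j v_k. Only permutations of (1,2,3) contribute; the two non-zero terms are:
eps_{312} u_1 v_2 = 1 * -2 * -3 = 6
eps_{321} u_2 v_1 = -1 * -2 * 1 = 2
(u x v)_3 = 8

8


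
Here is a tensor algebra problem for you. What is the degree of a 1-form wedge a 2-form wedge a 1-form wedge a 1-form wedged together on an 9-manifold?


The degree of a wedge product is the sum of the degrees of the individual forms.
Degrees: 1, 2, 1, 1
Total degree = 1 + 2 + 1 + 1 = 5

5


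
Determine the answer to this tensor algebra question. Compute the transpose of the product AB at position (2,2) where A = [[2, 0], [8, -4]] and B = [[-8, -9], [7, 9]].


(AB)^T_{ij} = (AB)_{ji} = sum_k A_{jk} B_{ki}.
For i=2, j=2 we need (AB)_{22}:
A_{21} * B_{12} = 8 * -9 = -72
A_{22} * B_{22} = -4 * 9 = -36
Sum = -72 + -36 = -108

-108


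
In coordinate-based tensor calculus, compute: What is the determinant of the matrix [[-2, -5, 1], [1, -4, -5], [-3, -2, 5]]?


Expanding along the first row, det(A) = a11*M_11 - a12*M_12 + a13*M_13, where M_1j is the (1,j) minor.
Minor M_11 = -4*5 - -5*-2 = -30
Minor M_12 = 1*5 - -5*-3 = -10
Minor M_13 = 1*-2 - -4*-3 = -14
det = -2*(-30) - -5*(-10) + 1*(-14)
    = 60 - 50 + -14
    = -4

-4


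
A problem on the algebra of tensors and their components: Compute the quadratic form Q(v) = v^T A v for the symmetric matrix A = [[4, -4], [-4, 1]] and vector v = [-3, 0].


First compute Av:
(Av)_1 = 4*-3 + -4*0 = -12
(Av)_2 = -4*-3 + 1*0 = 12
Av = [-12, 12]
Then v^T (Av) = -3*-12 + 0*12
= 36 + 0 = 36

36


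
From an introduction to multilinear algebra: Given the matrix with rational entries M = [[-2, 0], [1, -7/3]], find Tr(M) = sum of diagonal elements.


The trace is the sum of diagonal entries.
Diagonal: M[1,1] = -2, M[2,2] = -7/3
Tr(M) = -2 + -7/3
Computing step by step:
After adding M[1,1]: -2
After adding M[2,2]: -13/3
Tr(M) = -13/3

-13/3


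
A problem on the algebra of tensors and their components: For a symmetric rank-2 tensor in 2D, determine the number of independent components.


A symmetric rank-2 tensor in d dimensions has d(d+1)/2 independent components.
d = 2
d(d+1)/2 = 2 * 3 / 2 = 6 / 2 = 3

3


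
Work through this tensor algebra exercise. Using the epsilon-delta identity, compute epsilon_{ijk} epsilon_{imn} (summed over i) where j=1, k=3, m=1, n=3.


Using the identity: epsilon_{ijk} epsilon_{imn} = delta_{jm} delta_{kn} - delta_{jn} delta_{km}.
delta_{11} = 1
delta_{33} = 1
delta_{13} = 0
delta_{31} = 0
Result = 1 * 1 - 0 * 0 = 1 - 0 = 1

1


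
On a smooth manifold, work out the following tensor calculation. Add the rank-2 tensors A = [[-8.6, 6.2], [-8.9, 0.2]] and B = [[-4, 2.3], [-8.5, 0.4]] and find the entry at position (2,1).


Tensor addition is component-wise: (A + B)_{ij} = A_{ij} + B_{ij}.
A_{21} = -8.9
B_{21} = -8.5
(A + B)_{21} = -8.9 + -8.5 = -17.4

-17.4


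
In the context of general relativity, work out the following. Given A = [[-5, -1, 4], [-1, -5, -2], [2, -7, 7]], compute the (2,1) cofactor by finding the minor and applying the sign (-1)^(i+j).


To find cofactor C_{21}, delete row 2 and column 1.
The resulting 2x2 submatrix is: [[-1, 4], [-7, 7]]
Minor M_{21} = -1*7 - 4*-7
  = -7 - -28 = 21
Sign = (-1)^(2+1) = (-1)^3 = -1
Cofactor C_{21} = -1 * 21 = -21

-21


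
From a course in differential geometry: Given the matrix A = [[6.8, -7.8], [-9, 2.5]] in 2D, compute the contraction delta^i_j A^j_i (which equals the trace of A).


The contraction (trace) of a rank-2 tensor is the sum of its diagonal elements.
Diagonal entries: A[1,1] = 6.8, A[2,2] = 2.5
Tr(A) = 6.8 + 2.5 = 9.3

9.3


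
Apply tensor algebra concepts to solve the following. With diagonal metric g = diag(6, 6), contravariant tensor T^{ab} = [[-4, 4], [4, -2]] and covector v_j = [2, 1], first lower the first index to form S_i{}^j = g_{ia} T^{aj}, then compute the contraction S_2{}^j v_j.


Step 1: lower the first index. For a diagonal metric, g_{ia} T^{aj} = g_{ii} T^{ij} (no sum on i).
g_{22} = 6
S_2{}^1 = 6 * T^{21} = 6 * 4 = 24
S_2{}^2 = 6 * T^{22} = 6 * -2 = -12
Step 2: contract S_2{}^j with v_j.
S_2{}^1 * v_1 = 24 * 2 = 48
S_2{}^2 * v_2 = -12 * 1 = -12
Result = 48 + -12 = 36

36


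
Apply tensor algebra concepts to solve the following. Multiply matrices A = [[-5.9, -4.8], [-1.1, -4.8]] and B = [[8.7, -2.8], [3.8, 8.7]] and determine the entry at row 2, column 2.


(AB)_{ij} = sum_k A_{ik} B_{kj}.
For i=2, j=2:
A_{21} * B_{12} = -1.1 * -2.8 = 3.08
A_{22} * B_{22} = -4.8 * 8.7 = -41.76
Sum = 3.08 + -41.76 = -38.68

-38.68


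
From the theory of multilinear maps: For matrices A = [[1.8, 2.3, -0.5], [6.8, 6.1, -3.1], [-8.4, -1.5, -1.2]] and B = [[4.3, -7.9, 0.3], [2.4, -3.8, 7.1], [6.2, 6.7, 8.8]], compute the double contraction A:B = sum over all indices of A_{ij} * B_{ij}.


A:B = sum over all i,j of A_{ij} * B_{ij}.
Row 1: 1.8*4.3=7.74, 2.3*-7.9=-18.17, -0.5*0.3=-0.15 => row sum = -10.58
Row 2: 6.8*2.4=16.32, 6.1*-3.8=-23.18, -3.1*7.1=-22.01 => row sum = -28.87
Row 3: -8.4*6.2=-52.08, -1.5*6.7=-10.05, -1.2*8.8=-10.56 => row sum = -72.69
Total = -10.58 + -28.87 + -72.69 = -112.14

-112.14


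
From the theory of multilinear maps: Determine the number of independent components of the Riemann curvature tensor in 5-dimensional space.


The Riemann tensor in d dimensions has d^2(d^2 - 1)/12 independent components.
d = 5, so d^2 = 25
d^2 - 1 = 24
d^2(d^2 - 1) = 25 * 24 = 600
Divide by 12: 600 / 12 = 50

50


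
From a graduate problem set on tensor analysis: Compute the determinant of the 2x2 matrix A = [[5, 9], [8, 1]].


For a 2x2 matrix [[a, b], [c, d]], det = a*d - b*c.
a = 5, b = 9, c = 8, d = 1
a*d = 5 * 1 = 5
b*c = 9 * 8 = 72
det = 5 - 72 = -67

-67


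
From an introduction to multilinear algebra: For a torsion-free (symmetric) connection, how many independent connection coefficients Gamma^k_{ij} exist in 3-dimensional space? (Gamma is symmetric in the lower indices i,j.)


Christoffel symbols Gamma^k_{ij} are symmetric in i,j, so there are d * d(d+1)/2 independent symbols.
d = 3
d(d+1)/2 = 3 * 4 / 2 = 6
Total = 3 * 6 = 18

18


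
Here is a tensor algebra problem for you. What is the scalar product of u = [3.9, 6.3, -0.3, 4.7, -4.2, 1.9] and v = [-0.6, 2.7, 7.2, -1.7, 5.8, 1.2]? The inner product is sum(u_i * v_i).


The inner product u . v = sum of u_i * v_i.
Term-by-term: 3.9 * -0.6, 6.3 * 2.7, -0.3 * 7.2, 4.7 * -1.7, -4.2 * 5.8, 1.9 * 1.2
Products: -2.34, 17.01, -2.16, -7.99, -24.36, 2.28
Sum = -2.34 + 17.01 + -2.16 + -7.99 + -24.36 + 2.28 = -17.56

-17.56


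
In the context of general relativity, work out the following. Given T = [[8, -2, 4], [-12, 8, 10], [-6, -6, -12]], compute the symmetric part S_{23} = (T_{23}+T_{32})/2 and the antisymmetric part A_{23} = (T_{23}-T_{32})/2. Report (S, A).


T_{23} = 10
T_{32} = -6
S_{23} = (10 + -6)/2 = 4/2 = 2
A_{23} = (10 - -6)/2 = 16/2 = 8
Check: S + A = 2 + 8 = 10 = T_{23}.

(2, 8)


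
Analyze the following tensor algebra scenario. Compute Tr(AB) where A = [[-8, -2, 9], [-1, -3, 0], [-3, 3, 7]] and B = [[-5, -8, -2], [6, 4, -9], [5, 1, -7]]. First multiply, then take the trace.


Tr(AB) = sum_i (AB)_{ii} where (AB)_{ii} = sum_k A_{ik} B_{ki}.
(AB)_{11} = -8*-5 + -2*6 + 9*5 = 73
(AB)_{22} = -1*-8 + -3*4 + 0*1 = -4
(AB)_{33} = -3*-2 + 3*-9 + 7*-7 = -70
Tr(AB) = 73 + -4 + -70 = -1

-1


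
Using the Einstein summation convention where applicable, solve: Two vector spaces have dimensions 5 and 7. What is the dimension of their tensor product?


The dimension of a tensor product is the product of dimensions.
dim(V) = 5, dim(W) = 7
dim(V (x) W) = 5 * 7 = 35

35


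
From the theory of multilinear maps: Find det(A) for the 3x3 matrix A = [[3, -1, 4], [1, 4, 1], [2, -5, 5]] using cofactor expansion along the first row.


Expanding along the first row, det(A) = a11*M_11 - a12*M_12 + a13*M_13, where M_1j is the (1,j) minor.
Minor M_11 = 4*5 - 1*-5 = 25
Minor M_12 = 1*5 - 1*2 = 3
Minor M_13 = 1*-5 - 4*2 = -13
det = 3*(25) - -1*(3) + 4*(-13)
    = 75 - -3 + -52
    = 26

26


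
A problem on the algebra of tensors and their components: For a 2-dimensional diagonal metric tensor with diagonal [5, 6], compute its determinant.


For a diagonal metric, the determinant is the product of diagonal entries.
Diagonal entries: 5, 6
det(g) = 5 * 6 = 30

30


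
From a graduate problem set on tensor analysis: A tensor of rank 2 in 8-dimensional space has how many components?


The number of components of a rank-r tensor in d dimensions is d^r.
Here d = 8 and r = 2.
8^2 = 64

64


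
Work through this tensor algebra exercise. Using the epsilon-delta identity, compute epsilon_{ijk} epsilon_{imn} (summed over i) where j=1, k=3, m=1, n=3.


Using the identity: epsilon_{ijk} epsilon_{imn} = delta_{jm} delta_{kn} - delta_{jn} delta_{km}.
delta_{11} = 1
delta_{33} = 1
delta_{13} = 0
delta_{31} = 0
Result = 1 * 1 - 0 * 0 = 1 - 0 = 1

1


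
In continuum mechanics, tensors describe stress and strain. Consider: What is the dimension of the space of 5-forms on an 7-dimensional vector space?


The dimension of the space of p-forms on an n-dimensional space is C(n, p).
n = 7, p = 5
C(7, 5) = 7! / (5! * 2!) = 21

21


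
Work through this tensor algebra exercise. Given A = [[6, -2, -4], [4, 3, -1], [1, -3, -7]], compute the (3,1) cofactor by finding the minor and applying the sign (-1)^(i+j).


To find cofactor C_{31}, delete row 3 and column 1.
The resulting 2x2 submatrix is: [[-2, -4], [3, -1]]
Minor M_{31} = -2*-1 - -4*3
  = 2 - -12 = 14
Sign = (-1)^(3+1) = (-1)^4 = 1
Cofactor C_{31} = 1 * 14 = 14

14


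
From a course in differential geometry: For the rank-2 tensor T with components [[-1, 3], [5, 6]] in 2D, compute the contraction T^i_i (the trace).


The contraction (trace) of a rank-2 tensor is the sum of its diagonal elements.
Diagonal entries: A[1,1] = -1, A[2,2] = 6
Tr(A) = -1 + 6 = 5

5


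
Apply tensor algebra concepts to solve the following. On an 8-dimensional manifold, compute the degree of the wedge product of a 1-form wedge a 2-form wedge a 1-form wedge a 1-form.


The degree of a wedge product is the sum of the degrees of the individual forms.
Degrees: 1, 2, 1, 1
Total degree = 1 + 2 + 1 + 1 = 5

5


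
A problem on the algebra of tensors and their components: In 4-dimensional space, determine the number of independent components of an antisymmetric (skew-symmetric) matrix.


An antisymmetric rank-2 tensor satisfies A_{ij} = -A_{ji}, so diagonal entries are zero.
The independent components are the upper-triangular entries: C(n, 2) = n(n-1)/2.
n = 4
C(4, 2) = 4 * 3 / 2 = 12 / 2 = 6

6


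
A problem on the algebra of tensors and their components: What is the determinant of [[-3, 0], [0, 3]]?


For a 2x2 matrix [[a, b], [c, d]], det = a*d - b*c.
a = -3, b = 0, c = 0, d = 3
a*d = -3 * 3 = -9
b*c = 0 * 0 = 0
det = -9 - 0 = -9

-9


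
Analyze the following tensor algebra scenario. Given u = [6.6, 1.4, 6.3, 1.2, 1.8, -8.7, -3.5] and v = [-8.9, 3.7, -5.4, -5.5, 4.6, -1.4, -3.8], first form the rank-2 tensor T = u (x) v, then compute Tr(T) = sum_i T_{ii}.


The outer product gives T_{ij} = u_i v_j.
The trace (contraction) is Tr(T) = sum_i T_{ii} = sum_i u_i v_i.
Diagonal entries:
T_{11} = u_1 * v_1 = 6.6 * -8.9 = -58.74
T_{22} = u_2 * v_2 = 1.4 * 3.7 = 5.18
T_{33} = u_3 * v_3 = 6.3 * -5.4 = -34.02
T_{44} = u_4 * v_4 = 1.2 * -5.5 = -6.6
T_{55} = u_5 * v_5 = 1.8 * 4.6 = 8.28
T_{66} = u_6 * v_6 = -8.7 * -1.4 = 12.18
T_{77} = u_7 * v_7 = -3.5 * -3.8 = 13.3
Tr(T) = -58.74 + 5.18 + -34.02 + -6.6 + 8.28 + 12.18 + 13.3 = -60.42

-60.42


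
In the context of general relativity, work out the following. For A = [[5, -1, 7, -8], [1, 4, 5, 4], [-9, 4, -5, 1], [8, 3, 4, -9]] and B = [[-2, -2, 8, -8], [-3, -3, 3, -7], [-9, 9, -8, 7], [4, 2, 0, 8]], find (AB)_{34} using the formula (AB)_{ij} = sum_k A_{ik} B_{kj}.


(AB)_{ij} = sum_k A_{ik} B_{kj}.
For i=3, j=4:
A_{31} * B_{14} = -9 * -8 = 72
A_{32} * B_{24} = 4 * -7 = -28
A_{33} * B_{34} = -5 * 7 = -35
A_{34} * B_{44} = 1 * 8 = 8
Sum = 72 + -28 + -35 + 8 = 17

17


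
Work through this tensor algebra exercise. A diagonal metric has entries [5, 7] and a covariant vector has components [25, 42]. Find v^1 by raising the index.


To raise an index with a diagonal metric: v^i = v_i / g_{ii}.
For index 1: v_1 = 25, g_{11} = 5
v^1 = 25 / 5 = 5

5


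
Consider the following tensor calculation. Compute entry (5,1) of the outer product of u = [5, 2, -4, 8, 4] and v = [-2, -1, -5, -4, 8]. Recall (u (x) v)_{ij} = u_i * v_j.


The outer product entry T_{ij} = u_i * v_j.
We need i=5, j=1.
u_5 = 4, v_1 = -2
T_{5,1} = 4 * -2 = -8

-8


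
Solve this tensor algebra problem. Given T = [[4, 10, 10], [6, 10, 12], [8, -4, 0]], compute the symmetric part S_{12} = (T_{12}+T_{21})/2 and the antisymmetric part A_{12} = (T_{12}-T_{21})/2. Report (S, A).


T_{12} = 10
T_{21} = 6
S_{12} = (10 + 6)/2 = 16/2 = 8
A_{12} = (10 - 6)/2 = 4/2 = 2
Check: S + A = 8 + 2 = 10 = T_{12}.

(8, 2)


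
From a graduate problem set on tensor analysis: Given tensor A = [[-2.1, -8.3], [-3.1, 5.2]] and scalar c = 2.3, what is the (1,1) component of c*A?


Scalar multiplication: (cA)_{ij} = c * A_{ij}.
c = 2.3
A_{11} = -2.1
(cA)_{11} = 2.3 * -2.1 = -4.83

-4.83


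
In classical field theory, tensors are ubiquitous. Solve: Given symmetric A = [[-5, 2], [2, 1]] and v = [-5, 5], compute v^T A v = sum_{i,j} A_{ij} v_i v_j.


First compute Av:
(Av)_1 = -5*-5 + 2*5 = 35
(Av)_2 = 2*-5 + 1*5 = -5
Av = [35, -5]
Then v^T (Av) = -5*35 + 5*-5
= -175 + -25 = -200

-200


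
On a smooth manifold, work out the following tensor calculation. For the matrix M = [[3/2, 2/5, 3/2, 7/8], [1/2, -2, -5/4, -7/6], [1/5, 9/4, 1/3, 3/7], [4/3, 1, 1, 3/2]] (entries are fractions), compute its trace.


The trace is the sum of diagonal entries.
Diagonal: M[1,1] = 3/2, M[2,2] = -2, M[3,3] = 1/3, M[4,4] = 3/2
Tr(M) = 3/2 + -2 + 1/3 + 3/2
Computing step by step:
After adding M[1,1]: 3/2
After adding M[2,2]: -1/2
After adding M[3,3]: -1/6
After adding M[4,4]: 4/3
Tr(M) = 4/3

4/3


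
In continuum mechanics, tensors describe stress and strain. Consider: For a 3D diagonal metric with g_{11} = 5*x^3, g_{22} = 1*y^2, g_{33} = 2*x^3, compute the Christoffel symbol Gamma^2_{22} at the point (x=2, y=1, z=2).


For a diagonal metric, Gamma^k_{ij} = (1/2) g^{kk} (dg_{ik}/dx_j + dg_{jk}/dx_i - dg_{ij}/dx_k).
The metric is diagonal, so g_{ab} = 0 for a != b.
At the given point: g_{11} = 40, g_{22} = 1, g_{33} = 16
g^{22} = 1/1
dg_{22}/dx_2 = dg_{22}/dx_2 = 2
dg_{22}/dx_2 = dg_{22}/dx_2 = 2
dg_{22}/dx_2 = dg_{22}/dx_2 = 2
Numerator = 2 + 2 - 2 = 2
Gamma^2_{22} = 2 / (2 * 1) = 1

1


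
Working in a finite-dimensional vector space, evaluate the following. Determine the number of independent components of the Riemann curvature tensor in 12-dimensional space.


The Riemann tensor in d dimensions has d^2(d^2 - 1)/12 independent components.
d = 12, so d^2 = 144
d^2 - 1 = 143
d^2(d^2 - 1) = 144 * 143 = 20592
Divide by 12: 20592 / 12 = 1716

1716


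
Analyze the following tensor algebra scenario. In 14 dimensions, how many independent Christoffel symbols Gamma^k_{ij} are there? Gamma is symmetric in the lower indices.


Christoffel symbols Gamma^k_{ij} are symmetric in i,j, so there are d * d(d+1)/2 independent symbols.
d = 14
d(d+1)/2 = 14 * 15 / 2 = 105
Total = 14 * 105 = 1470

1470


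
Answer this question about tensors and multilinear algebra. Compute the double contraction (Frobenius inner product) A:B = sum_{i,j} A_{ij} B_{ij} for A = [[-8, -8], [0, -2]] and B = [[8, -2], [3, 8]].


A:B = sum over all i,j of A_{ij} * B_{ij}.
Row 1: -8*8=-64, -8*-2=16 => row sum = -48
Row 2: 0*3=0, -2*8=-16 => row sum = -16
Total = -48 + -16 = -64

-64


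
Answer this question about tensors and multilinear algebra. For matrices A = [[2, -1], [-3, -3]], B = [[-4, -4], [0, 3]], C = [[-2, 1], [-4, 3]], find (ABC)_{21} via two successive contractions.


(ABC)_{21} = sum_m (AB)_{2m} C_{m1}. First compute row 2 of AB.
(AB)_{21} = -3*-4 + -3*0 = 12
(AB)_{22} = -3*-4 + -3*3 = 3
Now contract with column 1 of C:
(AB)_{21} * C_{11} = 12 * -2 = -24
(AB)_{22} * C_{21} = 3 * -4 = -12
(ABC)_{21} = -24 + -12 = -36

-36


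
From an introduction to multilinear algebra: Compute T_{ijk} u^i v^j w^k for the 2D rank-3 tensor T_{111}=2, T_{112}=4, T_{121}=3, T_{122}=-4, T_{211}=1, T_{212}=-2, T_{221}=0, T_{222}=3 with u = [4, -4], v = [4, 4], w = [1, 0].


S = sum over i,j,k of T_{ijk} u_i v_j w_k. Expanding all 8 terms:
T_{111}*u_1*v_1*w_1 = 2*4*4*1 = 32  (running total: 32)
T_{112}*u_1*v_1*w_2 = 4*4*4*0 = 0  (running total: 32)
T_{121}*u_1*v_2*w_1 = 3*4*4*1 = 48  (running total: 80)
T_{122}*u_1*v_2*w_2 = -4*4*4*0 = 0  (running total: 80)
T_{211}*u_2*v_1*w_1 = 1*-4*4*1 = -16  (running total: 64)
T_{212}*u_2*v_1*w_2 = -2*-4*4*0 = 0  (running total: 64)
T_{221}*u_2*v_2*w_1 = 0*-4*4*1 = 0  (running total: 64)
T_{222}*u_2*v_2*w_2 = 3*-4*4*0 = 0  (running total: 64)
S = 64

64


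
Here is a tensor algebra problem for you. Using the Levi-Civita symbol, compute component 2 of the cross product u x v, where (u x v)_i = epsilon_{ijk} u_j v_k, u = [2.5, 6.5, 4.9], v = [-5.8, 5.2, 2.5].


(u x v)_2 = sum_{j,k} epsilon_{2jk} u_j v_k. Only permutations of (1,2,3) contribute; the two non-zero terms are:
eps_{213} u_1 v_3 = -1 * 2.5 * 2.5 = -6.25
eps_{231} u_3 v_1 = 1 * 4.9 * -5.8 = -28.42
(u x v)_2 = -34.67

-34.67


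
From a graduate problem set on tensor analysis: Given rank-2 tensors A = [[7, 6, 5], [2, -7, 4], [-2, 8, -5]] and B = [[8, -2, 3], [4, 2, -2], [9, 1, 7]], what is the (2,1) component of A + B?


Tensor addition is component-wise: (A + B)_{ij} = A_{ij} + B_{ij}.
A_{21} = 2
B_{21} = 4
(A + B)_{21} = 2 + 4 = 6

6


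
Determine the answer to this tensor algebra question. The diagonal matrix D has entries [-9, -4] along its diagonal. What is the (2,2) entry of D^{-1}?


For a diagonal matrix, the inverse has entries (D^{-1})_{ii} = 1/d_{ii}.
The diagonal entries are: d_{11} = -9, d_{22} = -4
We need (D^{-1})_{22} = 1/d_{22} = 1/-4 = -1/4

-1/4


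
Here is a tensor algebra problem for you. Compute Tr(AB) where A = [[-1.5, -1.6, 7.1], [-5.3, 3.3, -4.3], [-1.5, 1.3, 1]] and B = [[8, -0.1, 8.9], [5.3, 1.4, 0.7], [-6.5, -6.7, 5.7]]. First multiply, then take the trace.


Tr(AB) = sum_i (AB)_{ii} where (AB)_{ii} = sum_k A_{ik} B_{ki}.
(AB)_{11} = -1.5*8 + -1.6*5.3 + 7.1*-6.5 = -66.63
(AB)_{22} = -5.3*-0.1 + 3.3*1.4 + -4.3*-6.7 = 33.96
(AB)_{33} = -1.5*8.9 + 1.3*0.7 + 1*5.7 = -6.74
Tr(AB) = -66.63 + 33.96 + -6.74 = -39.41

-39.41


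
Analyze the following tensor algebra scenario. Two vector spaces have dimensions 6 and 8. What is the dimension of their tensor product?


The dimension of a tensor product is the product of dimensions.
dim(V) = 6, dim(W) = 8
dim(V (x) W) = 6 * 8 = 48

48


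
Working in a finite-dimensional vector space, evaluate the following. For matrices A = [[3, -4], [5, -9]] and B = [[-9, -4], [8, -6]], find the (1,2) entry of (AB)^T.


(AB)^T_{ij} = (AB)_{ji} = sum_k A_{jk} B_{ki}.
For i=1, j=2 we need (AB)_{21}:
A_{21} * B_{11} = 5 * -9 = -45
A_{22} * B_{21} = -9 * 8 = -72
Sum = -45 + -72 = -117

-117


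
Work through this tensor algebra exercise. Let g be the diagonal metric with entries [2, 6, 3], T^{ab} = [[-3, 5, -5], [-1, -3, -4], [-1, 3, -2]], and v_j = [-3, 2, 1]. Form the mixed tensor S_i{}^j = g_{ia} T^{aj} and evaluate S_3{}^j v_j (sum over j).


Step 1: lower the first index. For a diagonal metric, g_{ia} T^{aj} = g_{ii} T^{ij} (no sum on i).
g_{33} = 3
S_3{}^1 = 3 * T^{31} = 3 * -1 = -3
S_3{}^2 = 3 * T^{32} = 3 * 3 = 9
S_3{}^3 = 3 * T^{33} = 3 * -2 = -6
Step 2: contract S_3{}^j with v_j.
S_3{}^1 * v_1 = -3 * -3 = 9
S_3{}^2 * v_2 = 9 * 2 = 18
S_3{}^3 * v_3 = -6 * 1 = -6
Result = 9 + 18 + -6 = 21

21


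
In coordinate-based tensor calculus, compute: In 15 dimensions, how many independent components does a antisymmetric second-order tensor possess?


A antisymmetric rank-2 tensor in d dimensions has d(d-1)/2 independent components.
d = 15
d(d-1)/2 = 15 * 14 / 2 = 210 / 2 = 105

105


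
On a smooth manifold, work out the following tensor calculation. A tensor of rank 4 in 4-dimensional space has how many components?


The number of components of a rank-r tensor in d dimensions is d^r.
Here d = 4 and r = 4.
4^4 = 256

256


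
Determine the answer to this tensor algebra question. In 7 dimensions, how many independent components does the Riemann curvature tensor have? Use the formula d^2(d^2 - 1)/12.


The Riemann tensor in d dimensions has d^2(d^2 - 1)/12 independent components.
d = 7, so d^2 = 49
d^2 - 1 = 48
d^2(d^2 - 1) = 49 * 48 = 2352
Divide by 12: 2352 / 12 = 196

196


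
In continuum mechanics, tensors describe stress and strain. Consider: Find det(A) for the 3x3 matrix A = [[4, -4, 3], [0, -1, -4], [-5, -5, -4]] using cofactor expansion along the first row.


Expanding along the first row, det(A) = a11*M_11 - a12*M_12 + a13*M_13, where M_1j is the (1,j) minor.
Minor M_11 = -1*-4 - -4*-5 = -16
Minor M_12 = 0*-4 - -4*-5 = -20
Minor M_13 = 0*-5 - -1*-5 = -5
det = 4*(-16) - -4*(-20) + 3*(-5)
    = -64 - 80 + -15
    = -159

-159


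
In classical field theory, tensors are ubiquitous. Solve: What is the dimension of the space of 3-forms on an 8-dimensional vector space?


The dimension of the space of p-forms on an n-dimensional space is C(n, p).
n = 8, p = 3
C(8, 3) = 8! / (3! * 5!) = 56

56


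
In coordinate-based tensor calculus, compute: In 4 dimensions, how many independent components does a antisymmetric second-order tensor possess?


A antisymmetric rank-2 tensor in d dimensions has d(d-1)/2 independent components.
d = 4
d(d-1)/2 = 4 * 3 / 2 = 12 / 2 = 6

6


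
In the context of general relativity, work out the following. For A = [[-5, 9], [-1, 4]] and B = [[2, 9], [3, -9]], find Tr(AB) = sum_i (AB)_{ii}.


Tr(AB) = sum_i (AB)_{ii} where (AB)_{ii} = sum_k A_{ik} B_{ki}.
(AB)_{11} = -5*2 + 9*3 = 17
(AB)_{22} = -1*9 + 4*-9 = -45
Tr(AB) = 17 + -45 = -28

-28


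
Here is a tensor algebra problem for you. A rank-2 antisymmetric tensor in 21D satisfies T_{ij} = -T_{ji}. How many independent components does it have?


An antisymmetric rank-2 tensor satisfies A_{ij} = -A_{ji}, so diagonal entries are zero.
The independent components are the upper-triangular entries: C(n, 2) = n(n-1)/2.
n = 21
C(21, 2) = 21 * 20 / 2 = 420 / 2 = 210

210


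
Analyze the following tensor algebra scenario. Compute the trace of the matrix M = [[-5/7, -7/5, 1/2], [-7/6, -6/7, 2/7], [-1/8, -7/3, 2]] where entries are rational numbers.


The trace is the sum of diagonal entries.
Diagonal: M[1,1] = -5/7, M[2,2] = -6/7, M[3,3] = 2
Tr(M) = -5/7 + -6/7 + 2
Computing step by step:
After adding M[1,1]: -5/7
After adding M[2,2]: -11/7
After adding M[3,3]: 3/7
Tr(M) = 3/7

3/7


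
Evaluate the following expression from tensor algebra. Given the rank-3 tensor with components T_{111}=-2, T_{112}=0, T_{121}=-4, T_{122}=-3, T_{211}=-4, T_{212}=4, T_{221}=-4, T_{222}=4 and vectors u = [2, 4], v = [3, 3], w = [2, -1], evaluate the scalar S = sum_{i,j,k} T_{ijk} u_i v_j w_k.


S = sum over i,j,k of T_{ijk} u_i v_j w_k. Expanding all 8 terms:
T_{111}*u_1*v_1*w_1 = -2*2*3*2 = -24  (running total: -24)
T_{112}*u_1*v_1*w_2 = 0*2*3*-1 = 0  (running total: -24)
T_{121}*u_1*v_2*w_1 = -4*2*3*2 = -48  (running total: -72)
T_{122}*u_1*v_2*w_2 = -3*2*3*-1 = 18  (running total: -54)
T_{211}*u_2*v_1*w_1 = -4*4*3*2 = -96  (running total: -150)
T_{212}*u_2*v_1*w_2 = 4*4*3*-1 = -48  (running total: -198)
T_{221}*u_2*v_2*w_1 = -4*4*3*2 = -96  (running total: -294)
T_{222}*u_2*v_2*w_2 = 4*4*3*-1 = -48  (running total: -342)
S = -342

-342


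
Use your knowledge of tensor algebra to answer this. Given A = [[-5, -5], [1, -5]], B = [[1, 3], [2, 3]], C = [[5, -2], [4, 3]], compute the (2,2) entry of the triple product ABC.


(ABC)_{22} = sum_m (AB)_{2m} C_{m2}. First compute row 2 of AB.
(AB)_{21} = 1*1 + -5*2 = -9
(AB)_{22} = 1*3 + -5*3 = -12
Now contract with column 2 of C:
(AB)_{21} * C_{12} = -9 * -2 = 18
(AB)_{22} * C_{22} = -12 * 3 = -36
(ABC)_{22} = 18 + -36 = -18

-18


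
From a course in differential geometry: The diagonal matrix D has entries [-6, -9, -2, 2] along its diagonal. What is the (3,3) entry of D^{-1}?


For a diagonal matrix, the inverse has entries (D^{-1})_{ii} = 1/d_{ii}.
The diagonal entries are: d_{11} = -6, d_{22} = -9, d_{33} = -2, d_{44} = 2
We need (D^{-1})_{33} = 1/d_{33} = 1/-2 = -1/2

-1/2


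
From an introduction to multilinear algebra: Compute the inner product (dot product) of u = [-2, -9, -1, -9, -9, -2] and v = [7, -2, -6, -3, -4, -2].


The inner product u . v = sum of u_i * v_i.
Term-by-term: -2 * 7, -9 * -2, -1 * -6, -9 * -3, -9 * -4, -2 * -2
Products: -14, 18, 6, 27, 36, 4
Sum = -14 + 18 + 6 + 27 + 36 + 4 = 77

77


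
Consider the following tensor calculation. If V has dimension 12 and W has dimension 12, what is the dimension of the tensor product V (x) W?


The dimension of a tensor product is the product of dimensions.
dim(V) = 12, dim(W) = 12
dim(V (x) W) = 12 * 12 = 144

144


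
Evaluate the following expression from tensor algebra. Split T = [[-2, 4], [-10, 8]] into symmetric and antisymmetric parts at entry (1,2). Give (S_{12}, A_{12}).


T_{12} = 4
T_{21} = -10
S_{12} = (4 + -10)/2 = -6/2 = -3
A_{12} = (4 - -10)/2 = 14/2 = 7
Check: S + A = -3 + 7 = 4 = T_{12}.

(-3, 7)


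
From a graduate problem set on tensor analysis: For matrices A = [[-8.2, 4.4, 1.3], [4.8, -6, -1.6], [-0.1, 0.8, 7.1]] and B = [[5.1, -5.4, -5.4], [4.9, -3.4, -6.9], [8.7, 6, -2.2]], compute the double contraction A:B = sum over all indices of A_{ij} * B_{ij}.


A:B = sum over all i,j of A_{ij} * B_{ij}.
Row 1: -8.2*5.1=-41.82, 4.4*-5.4=-23.76, 1.3*-5.4=-7.02 => row sum = -72.6
Row 2: 4.8*4.9=23.52, -6*-3.4=20.4, -1.6*-6.9=11.04 => row sum = 54.96
Row 3: -0.1*8.7=-0.87, 0.8*6=4.8, 7.1*-2.2=-15.62 => row sum = -11.69
Total = -72.6 + 54.96 + -11.69 = -29.33

-29.33


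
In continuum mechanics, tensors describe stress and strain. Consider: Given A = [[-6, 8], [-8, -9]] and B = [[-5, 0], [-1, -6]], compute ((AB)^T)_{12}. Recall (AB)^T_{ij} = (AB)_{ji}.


(AB)^T_{ij} = (AB)_{ji} = sum_k A_{jk} B_{ki}.
For i=1, j=2 we need (AB)_{21}:
A_{21} * B_{11} = -8 * -5 = 40
A_{22} * B_{21} = -9 * -1 = 9
Sum = 40 + 9 = 49

49


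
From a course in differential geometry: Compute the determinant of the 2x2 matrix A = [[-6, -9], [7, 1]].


For a 2x2 matrix [[a, b], [c, d]], det = a*d - b*c.
a = -6, b = -9, c = 7, d = 1
a*d = -6 * 1 = -6
b*c = -9 * 7 = -63
det = -6 - -63 = 57

57


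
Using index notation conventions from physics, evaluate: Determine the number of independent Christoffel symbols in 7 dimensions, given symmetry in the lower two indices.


Christoffel symbols Gamma^k_{ij} are symmetric in i,j, so there are d * d(d+1)/2 independent symbols.
d = 7
d(d+1)/2 = 7 * 8 / 2 = 28
Total = 7 * 28 = 196

196


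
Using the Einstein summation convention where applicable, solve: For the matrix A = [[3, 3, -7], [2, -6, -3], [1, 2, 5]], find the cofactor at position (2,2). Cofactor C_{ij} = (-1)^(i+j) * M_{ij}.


To find cofactor C_{22}, delete row 2 and column 2.
The resulting 2x2 submatrix is: [[3, -7], [1, 5]]
Minor M_{22} = 3*5 - -7*1
  = 15 - -7 = 22
Sign = (-1)^(2+2) = (-1)^4 = 1
Cofactor C_{22} = 1 * 22 = 22

22


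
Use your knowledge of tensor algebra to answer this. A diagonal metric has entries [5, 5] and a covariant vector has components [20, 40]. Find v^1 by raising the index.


To raise an index with a diagonal metric: v^i = v_i / g_{ii}.
For index 1: v_1 = 20, g_{11} = 5
v^1 = 20 / 5 = 4

4


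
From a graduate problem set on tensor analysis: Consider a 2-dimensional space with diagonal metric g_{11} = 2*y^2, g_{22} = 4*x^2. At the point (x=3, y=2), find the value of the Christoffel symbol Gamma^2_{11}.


For a diagonal metric, Gamma^k_{ij} = (1/2) g^{kk} (dg_{ik}/dx_j + dg_{jk}/dx_i - dg_{ij}/dx_k).
The metric is diagonal, so g_{ab} = 0 for a != b.
At the given point: g_{11} = 8, g_{22} = 36
g^{22} = 1/36
dg_{12}/dx_1 = 0 (off-diagonal)
dg_{12}/dx_1 = 0 (off-diagonal)
dg_{11}/dx_2 = dg_{11}/dx_2 = 8
Numerator = 0 + 0 - 8 = -8
Gamma^2_{11} = -8 / (2 * 36) = -1/9

-1/9


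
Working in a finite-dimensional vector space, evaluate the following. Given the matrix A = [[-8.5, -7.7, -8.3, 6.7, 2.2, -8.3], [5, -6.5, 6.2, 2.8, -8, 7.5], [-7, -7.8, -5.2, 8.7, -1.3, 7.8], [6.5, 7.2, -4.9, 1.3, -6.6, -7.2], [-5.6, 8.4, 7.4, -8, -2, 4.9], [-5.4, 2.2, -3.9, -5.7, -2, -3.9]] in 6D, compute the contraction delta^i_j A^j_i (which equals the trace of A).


The contraction (trace) of a rank-2 tensor is the sum of its diagonal elements.
Diagonal entries: A[1,1] = -8.5, A[2,2] = -6.5, A[3,3] = -5.2, A[4,4] = 1.3, A[5,5] = -2, A[6,6] = -3.9
Tr(A) = -8.5 + -6.5 + -5.2 + 1.3 + -2 + -3.9 = -24.8

-24.8


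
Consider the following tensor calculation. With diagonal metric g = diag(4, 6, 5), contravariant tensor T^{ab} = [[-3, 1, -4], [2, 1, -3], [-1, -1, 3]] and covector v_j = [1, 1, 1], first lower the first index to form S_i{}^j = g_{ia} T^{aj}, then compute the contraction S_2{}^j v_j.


Step 1: lower the first index. For a diagonal metric, g_{ia} T^{aj} = g_{ii} T^{ij} (no sum on i).
g_{22} = 6
S_2{}^1 = 6 * T^{21} = 6 * 2 = 12
S_2{}^2 = 6 * T^{22} = 6 * 1 = 6
S_2{}^3 = 6 * T^{23} = 6 * -3 = -18
Step 2: contract S_2{}^j with v_j.
S_2{}^1 * v_1 = 12 * 1 = 12
S_2{}^2 * v_2 = 6 * 1 = 6
S_2{}^3 * v_3 = -18 * 1 = -18
Result = 12 + 6 + -18 = 0

0


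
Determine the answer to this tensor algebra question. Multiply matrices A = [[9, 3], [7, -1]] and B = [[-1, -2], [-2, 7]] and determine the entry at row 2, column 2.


(AB)_{ij} = sum_k A_{ik} B_{kj}.
For i=2, j=2:
A_{21} * B_{12} = 7 * -2 = -14
A_{22} * B_{22} = -1 * 7 = -7
Sum = -14 + -7 = -21

-21


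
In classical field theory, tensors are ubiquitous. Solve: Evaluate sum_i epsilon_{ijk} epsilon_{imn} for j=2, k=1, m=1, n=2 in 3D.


Using the identity: epsilon_{ijk} epsilon_{imn} = delta_{jm} delta_{kn} - delta_{jn} delta_{km}.
delta_{21} = 0
delta_{12} = 0
delta_{22} = 1
delta_{11} = 1
Result = 0 * 0 - 1 * 1 = 0 - 1 = -1

-1


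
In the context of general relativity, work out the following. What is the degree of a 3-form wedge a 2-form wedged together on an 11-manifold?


The degree of a wedge product is the sum of the degrees of the individual forms.
Degrees: 3, 2
Total degree = 3 + 2 = 5

5


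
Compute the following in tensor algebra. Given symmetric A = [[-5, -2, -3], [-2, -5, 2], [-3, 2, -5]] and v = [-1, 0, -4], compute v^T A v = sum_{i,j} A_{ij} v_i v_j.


First compute Av:
(Av)_1 = -5*-1 + -2*0 + -3*-4 = 17
(Av)_2 = -2*-1 + -5*0 + 2*-4 = -6
(Av)_3 = -3*-1 + 2*0 + -5*-4 = 23
Av = [17, -6, 23]
Then v^T (Av) = -1*17 + 0*-6 + -4*23
= -17 + 0 + -92 = -109

-109


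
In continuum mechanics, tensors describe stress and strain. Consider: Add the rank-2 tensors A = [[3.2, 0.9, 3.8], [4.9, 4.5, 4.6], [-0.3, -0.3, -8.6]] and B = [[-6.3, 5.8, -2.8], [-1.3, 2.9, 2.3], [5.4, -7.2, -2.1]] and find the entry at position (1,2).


Tensor addition is component-wise: (A + B)_{ij} = A_{ij} + B_{ij}.
A_{12} = 0.9
B_{12} = 5.8
(A + B)_{12} = 0.9 + 5.8 = 6.7

6.7


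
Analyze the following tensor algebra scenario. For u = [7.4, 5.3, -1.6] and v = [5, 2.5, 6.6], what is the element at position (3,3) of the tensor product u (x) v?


The outer product entry T_{ij} = u_i * v_j.
We need i=3, j=3.
u_3 = -1.6, v_3 = 6.6
T_{3,3} = -1.6 * 6.6 = -10.56

-10.56


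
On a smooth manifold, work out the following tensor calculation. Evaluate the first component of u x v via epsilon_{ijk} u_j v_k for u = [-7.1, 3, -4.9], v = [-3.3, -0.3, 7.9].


(u x v)_1 = sum_{j,k} epsilon_{1jk} u_j v_k. Only permutations of (1,2,3) contribute; the two non-zero terms are:
eps_{123} u_2 v_3 = 1 * 3 * 7.9 = 23.7
eps_{132} u_3 v_2 = -1 * -4.9 * -0.3 = -1.47
(u x v)_1 = 22.23

22.23


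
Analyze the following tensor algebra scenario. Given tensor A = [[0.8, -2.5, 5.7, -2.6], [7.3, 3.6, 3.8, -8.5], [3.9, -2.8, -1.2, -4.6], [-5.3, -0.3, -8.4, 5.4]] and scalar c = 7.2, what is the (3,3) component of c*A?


Scalar multiplication: (cA)_{ij} = c * A_{ij}.
c = 7.2
A_{33} = -1.2
(cA)_{33} = 7.2 * -1.2 = -8.64

-8.64


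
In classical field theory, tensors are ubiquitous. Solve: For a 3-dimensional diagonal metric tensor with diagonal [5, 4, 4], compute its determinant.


For a diagonal metric, the determinant is the product of diagonal entries.
Diagonal entries: 5, 4, 4
det(g) = 5 * 4 * 4 = 80

80


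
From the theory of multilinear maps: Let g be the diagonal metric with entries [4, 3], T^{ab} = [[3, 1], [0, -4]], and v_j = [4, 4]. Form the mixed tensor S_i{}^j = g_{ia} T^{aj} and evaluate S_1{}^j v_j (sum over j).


Step 1: lower the first index. For a diagonal metric, g_{ia} T^{aj} = g_{ii} T^{ij} (no sum on i).
g_{11} = 4
S_1{}^1 = 4 * T^{11} = 4 * 3 = 12
S_1{}^2 = 4 * T^{12} = 4 * 1 = 4
Step 2: contract S_1{}^j with v_j.
S_1{}^1 * v_1 = 12 * 4 = 48
S_1{}^2 * v_2 = 4 * 4 = 16
Result = 48 + 16 = 64

64


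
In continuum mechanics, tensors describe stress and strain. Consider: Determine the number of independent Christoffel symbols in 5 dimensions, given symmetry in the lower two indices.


Christoffel symbols Gamma^k_{ij} are symmetric in i,j, so there are d * d(d+1)/2 independent symbols.
d = 5
d(d+1)/2 = 5 * 6 / 2 = 15
Total = 5 * 15 = 75

75


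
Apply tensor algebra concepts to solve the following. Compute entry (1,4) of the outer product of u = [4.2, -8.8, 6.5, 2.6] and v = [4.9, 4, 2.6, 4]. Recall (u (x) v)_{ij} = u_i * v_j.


The outer product entry T_{ij} = u_i * v_j.
We need i=1, j=4.
u_1 = 4.2, v_4 = 4
T_{1,4} = 4.2 * 4 = 16.8

16.8


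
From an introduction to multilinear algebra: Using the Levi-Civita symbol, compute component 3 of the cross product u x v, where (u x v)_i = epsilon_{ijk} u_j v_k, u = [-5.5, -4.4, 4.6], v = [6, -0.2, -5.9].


(u x v)_3 = sum_{j,k} epsilon_{3jk} u_j v_k. Only permutations of (1,2,3) contribute; the two non-zero terms are:
eps_{312} u_1 v_2 = 1 * -5.5 * -0.2 = 1.1
eps_{321} u_2 v_1 = -1 * -4.4 * 6 = 26.4
(u x v)_3 = 27.5

27.5


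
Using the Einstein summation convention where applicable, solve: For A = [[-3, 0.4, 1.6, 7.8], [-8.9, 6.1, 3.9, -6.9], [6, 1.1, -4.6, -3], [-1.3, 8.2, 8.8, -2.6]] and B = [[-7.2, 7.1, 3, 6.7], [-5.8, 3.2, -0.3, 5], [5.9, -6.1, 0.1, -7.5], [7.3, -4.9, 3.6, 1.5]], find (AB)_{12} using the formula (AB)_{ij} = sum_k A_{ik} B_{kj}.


(AB)_{ij} = sum_k A_{ik} B_{kj}.
For i=1, j=2:
A_{11} * B_{12} = -3 * 7.1 = -21.3
A_{12} * B_{22} = 0.4 * 3.2 = 1.28
A_{13} * B_{32} = 1.6 * -6.1 = -9.76
A_{14} * B_{42} = 7.8 * -4.9 = -38.22
Sum = -21.3 + 1.28 + -9.76 + -38.22 = -68

-68


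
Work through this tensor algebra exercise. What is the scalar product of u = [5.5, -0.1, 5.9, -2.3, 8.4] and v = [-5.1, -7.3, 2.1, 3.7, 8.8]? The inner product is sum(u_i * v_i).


The inner product u . v = sum of u_i * v_i.
Term-by-term: 5.5 * -5.1, -0.1 * -7.3, 5.9 * 2.1, -2.3 * 3.7, 8.4 * 8.8
Products: -28.05, 0.73, 12.39, -8.51, 73.92
Sum = -28.05 + 0.73 + 12.39 + -8.51 + 73.92 = 50.48

50.48


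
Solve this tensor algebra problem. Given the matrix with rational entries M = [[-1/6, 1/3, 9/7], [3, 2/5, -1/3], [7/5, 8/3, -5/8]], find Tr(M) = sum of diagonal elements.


The trace is the sum of diagonal entries.
Diagonal: M[1,1] = -1/6, M[2,2] = 2/5, M[3,3] = -5/8
Tr(M) = -1/6 + 2/5 + -5/8
Computing step by step:
After adding M[1,1]: -1/6
After adding M[2,2]: 7/30
After adding M[3,3]: -47/120
Tr(M) = -47/120

-47/120


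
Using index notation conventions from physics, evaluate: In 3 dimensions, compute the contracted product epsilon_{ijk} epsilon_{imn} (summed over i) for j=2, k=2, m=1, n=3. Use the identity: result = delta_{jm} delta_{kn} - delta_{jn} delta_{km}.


Using the identity: epsilon_{ijk} epsilon_{imn} = delta_{jm} delta_{kn} - delta_{jn} delta_{km}.
delta_{21} = 0
delta_{23} = 0
delta_{23} = 0
delta_{21} = 0
Result = 0 * 0 - 0 * 0 = 0 - 0 = 0

0


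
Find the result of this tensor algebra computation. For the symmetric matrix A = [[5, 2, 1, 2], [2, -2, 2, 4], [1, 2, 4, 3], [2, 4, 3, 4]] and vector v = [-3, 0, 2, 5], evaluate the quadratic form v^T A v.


First compute Av:
(Av)_1 = 5*-3 + 2*0 + 1*2 + 2*5 = -3
(Av)_2 = 2*-3 + -2*0 + 2*2 + 4*5 = 18
(Av)_3 = 1*-3 + 2*0 + 4*2 + 3*5 = 20
(Av)_4 = 2*-3 + 4*0 + 3*2 + 4*5 = 20
Av = [-3, 18, 20, 20]
Then v^T (Av) = -3*-3 + 0*18 + 2*20 + 5*20
= 9 + 0 + 40 + 100 = 149

149
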